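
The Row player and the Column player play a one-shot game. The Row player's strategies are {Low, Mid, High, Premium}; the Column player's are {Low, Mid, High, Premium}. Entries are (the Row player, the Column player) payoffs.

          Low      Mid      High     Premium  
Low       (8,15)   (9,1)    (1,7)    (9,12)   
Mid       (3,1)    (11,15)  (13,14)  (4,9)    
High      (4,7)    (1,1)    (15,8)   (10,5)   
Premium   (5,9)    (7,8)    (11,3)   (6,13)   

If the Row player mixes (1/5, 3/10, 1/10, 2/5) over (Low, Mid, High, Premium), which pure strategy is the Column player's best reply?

Compute the Column player's expected payoff from each pure strategy against the given mix.
Low: (1/5)·15 + (3/10)·1 + (1/10)·7 + (2/5)·9 = 38/5
Mid: (1/5)·1 + (3/10)·15 + (1/10)·1 + (2/5)·8 = 8
High: (1/5)·7 + (3/10)·14 + (1/10)·8 + (2/5)·3 = 38/5
Premium: (1/5)·12 + (3/10)·9 + (1/10)·5 + (2/5)·13 = 54/5
Highest expected payoff is 54/5, from Premium.

Premium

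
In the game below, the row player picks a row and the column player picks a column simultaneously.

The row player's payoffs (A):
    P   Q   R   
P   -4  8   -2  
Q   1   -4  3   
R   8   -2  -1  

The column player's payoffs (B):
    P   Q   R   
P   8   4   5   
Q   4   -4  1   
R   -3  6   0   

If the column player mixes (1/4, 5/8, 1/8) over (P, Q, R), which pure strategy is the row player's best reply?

The row player's best reply maximizes expected payoff against the mix.
P: (1/4)·(-4) + (5/8)·8 + (1/8)·(-2) = 15/4
Q: (1/4)·1 + (5/8)·(-4) + (1/8)·3 = -15/8
R: (1/4)·8 + (5/8)·(-2) + (1/8)·(-1) = 5/8
Highest expected payoff is 15/4, from P.

P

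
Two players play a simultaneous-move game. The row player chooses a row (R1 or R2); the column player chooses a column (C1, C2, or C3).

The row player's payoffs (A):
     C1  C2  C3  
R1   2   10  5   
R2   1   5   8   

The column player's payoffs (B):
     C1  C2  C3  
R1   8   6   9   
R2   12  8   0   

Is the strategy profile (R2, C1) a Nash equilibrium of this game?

No

Holding the column player at C1: the row player gets 1 from R2 but could get 2 by switching to R1. The row player has a profitable deviation.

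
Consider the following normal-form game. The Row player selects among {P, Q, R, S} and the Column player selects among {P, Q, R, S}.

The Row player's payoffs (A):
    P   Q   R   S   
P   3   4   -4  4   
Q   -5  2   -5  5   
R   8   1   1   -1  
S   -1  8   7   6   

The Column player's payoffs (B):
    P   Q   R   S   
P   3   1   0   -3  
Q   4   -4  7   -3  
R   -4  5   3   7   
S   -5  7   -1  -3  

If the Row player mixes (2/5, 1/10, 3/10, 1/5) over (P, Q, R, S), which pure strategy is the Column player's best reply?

The Column player's best reply maximizes expected payoff against the mix.
P: (2/5)·3 + (1/10)·4 + (3/10)·(-4) + (1/5)·(-5) = -3/5
Q: (2/5)·1 + (1/10)·(-4) + (3/10)·5 + (1/5)·7 = 29/10
R: (2/5)·0 + (1/10)·7 + (3/10)·3 + (1/5)·(-1) = 7/5
S: (2/5)·(-3) + (1/10)·(-3) + (3/10)·7 + (1/5)·(-3) = 0
Highest expected payoff is 29/10, from Q.

Q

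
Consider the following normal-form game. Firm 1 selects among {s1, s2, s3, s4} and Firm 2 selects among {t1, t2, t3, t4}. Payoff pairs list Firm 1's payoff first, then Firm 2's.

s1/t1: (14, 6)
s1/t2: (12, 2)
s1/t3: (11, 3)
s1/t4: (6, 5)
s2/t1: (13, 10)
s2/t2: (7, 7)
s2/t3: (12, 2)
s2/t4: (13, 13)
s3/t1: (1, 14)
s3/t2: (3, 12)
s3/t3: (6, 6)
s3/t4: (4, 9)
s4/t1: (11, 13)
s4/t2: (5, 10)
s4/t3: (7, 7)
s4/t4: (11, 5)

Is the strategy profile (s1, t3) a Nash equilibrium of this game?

No

Holding Firm 2 at t3: Firm 1 gets 11 from s1 but could get 12 by switching to s2. Firm 1 has a profitable deviation.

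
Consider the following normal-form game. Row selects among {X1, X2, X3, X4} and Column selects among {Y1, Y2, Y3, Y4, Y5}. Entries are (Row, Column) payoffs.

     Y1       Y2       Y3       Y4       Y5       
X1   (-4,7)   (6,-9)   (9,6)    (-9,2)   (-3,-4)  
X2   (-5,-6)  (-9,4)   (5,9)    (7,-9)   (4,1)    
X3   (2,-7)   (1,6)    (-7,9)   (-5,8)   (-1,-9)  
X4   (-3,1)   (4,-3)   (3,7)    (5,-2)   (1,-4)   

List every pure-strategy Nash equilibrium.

A profile is a Nash equilibrium when each player is best-responding to the other.
Row's best responses — vs Y1: X3 (payoff 2); vs Y2: X1 (payoff 6); vs Y3: X1 (payoff 9); vs Y4: X2 (payoff 7); vs Y5: X2 (payoff 4).
Column's best responses — vs X1: Y1 (payoff 7); vs X2: Y3 (payoff 9); vs X3: Y3 (payoff 9); vs X4: Y3 (payoff 7).
No cell has both players best-responding. For instance, Row's best reply to Y4 is X2, but against X2 Column prefers Y3 over Y4.

There is no pure-strategy Nash equilibrium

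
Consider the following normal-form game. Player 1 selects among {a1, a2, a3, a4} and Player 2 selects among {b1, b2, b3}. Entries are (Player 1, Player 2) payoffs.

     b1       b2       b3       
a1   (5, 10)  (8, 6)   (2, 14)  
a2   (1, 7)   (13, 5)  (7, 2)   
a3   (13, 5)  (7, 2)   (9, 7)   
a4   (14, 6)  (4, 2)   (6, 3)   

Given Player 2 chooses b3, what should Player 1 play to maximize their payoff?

a3

With Player 2 fixed at b3, Player 1's payoffs are: a1 → 2, a2 → 7, a3 → 9, a4 → 6.
The maximum is 9, achieved by a3.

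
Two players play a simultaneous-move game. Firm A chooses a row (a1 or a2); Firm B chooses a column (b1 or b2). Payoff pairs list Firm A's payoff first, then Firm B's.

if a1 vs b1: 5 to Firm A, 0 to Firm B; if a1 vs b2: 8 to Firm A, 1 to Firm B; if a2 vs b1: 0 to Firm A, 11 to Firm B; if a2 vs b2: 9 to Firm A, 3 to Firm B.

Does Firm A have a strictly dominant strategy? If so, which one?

No strictly dominant strategy

A strategy is strictly dominant if it gives Firm A a strictly higher payoff than every other strategy, against every choice by the opponent.
a1 is not dominant: against b2, a2 gives 9 > 8.
a2 is not dominant: against b1, a1 gives 5 > 0.
No single strategy is best against every opponent action.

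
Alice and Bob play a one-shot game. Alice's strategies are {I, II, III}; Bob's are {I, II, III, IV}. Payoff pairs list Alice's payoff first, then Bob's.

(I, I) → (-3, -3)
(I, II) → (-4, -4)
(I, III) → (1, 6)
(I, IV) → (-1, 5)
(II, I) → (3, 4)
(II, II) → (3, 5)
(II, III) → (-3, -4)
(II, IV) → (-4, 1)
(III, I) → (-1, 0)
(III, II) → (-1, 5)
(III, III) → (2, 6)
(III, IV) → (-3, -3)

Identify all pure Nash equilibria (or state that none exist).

(II, II) and (III, III)

A profile is a Nash equilibrium when each player is best-responding to the other.
Alice's best responses — vs I: II (payoff 3); vs II: II (payoff 3); vs III: III (payoff 2); vs IV: I (payoff -1).
Bob's best responses — vs I: III (payoff 6); vs II: II (payoff 5); vs III: III (payoff 6).
Mutual best responses occur at (II, II) and (III, III); at each, neither player gains by switching.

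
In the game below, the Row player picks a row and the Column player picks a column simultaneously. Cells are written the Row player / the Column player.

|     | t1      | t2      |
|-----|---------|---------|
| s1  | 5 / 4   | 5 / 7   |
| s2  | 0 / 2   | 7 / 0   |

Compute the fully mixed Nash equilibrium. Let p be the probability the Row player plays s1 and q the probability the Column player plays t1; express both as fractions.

p = 2/5, q = 2/7

In a mixed NE each player is indifferent between their pure strategies, so the opponent's mix sets the indifference.
The Column player indifferent between t1 and t2: p·4 + (1−p)·2 = p·7 + (1−p)·0 ⟹ 2 + 2p = 0 + 7p ⟹ p = 2/5.
The Row player indifferent between s1 and s2: q·5 + (1−q)·5 = q·0 + (1−q)·7 ⟹ 5 + 0q = 7 + (-7)q ⟹ q = 2/7.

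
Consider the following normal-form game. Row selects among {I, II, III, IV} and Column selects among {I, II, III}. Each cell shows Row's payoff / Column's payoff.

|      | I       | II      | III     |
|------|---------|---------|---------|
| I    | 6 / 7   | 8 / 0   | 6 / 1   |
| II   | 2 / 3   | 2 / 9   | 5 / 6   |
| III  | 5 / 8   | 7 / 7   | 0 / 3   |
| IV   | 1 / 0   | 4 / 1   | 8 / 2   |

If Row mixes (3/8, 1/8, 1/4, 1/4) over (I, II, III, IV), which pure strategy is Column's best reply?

I

Compute Column's expected payoff from each pure strategy against the given mix.
I: (3/8)·7 + (1/8)·3 + (1/4)·8 + (1/4)·0 = 5
II: (3/8)·0 + (1/8)·9 + (1/4)·7 + (1/4)·1 = 25/8
III: (3/8)·1 + (1/8)·6 + (1/4)·3 + (1/4)·2 = 19/8
Highest expected payoff is 5, from I.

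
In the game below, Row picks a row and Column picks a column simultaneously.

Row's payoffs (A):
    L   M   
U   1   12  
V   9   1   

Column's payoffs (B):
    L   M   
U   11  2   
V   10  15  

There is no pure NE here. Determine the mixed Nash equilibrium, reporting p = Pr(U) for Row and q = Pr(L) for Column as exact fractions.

p = 5/14, q = 11/19

In a mixed NE each player is indifferent between their pure strategies, so the opponent's mix sets the indifference.
Column indifferent between L and M: p·11 + (1−p)·10 = p·2 + (1−p)·15 ⟹ 10 + 1p = 15 + (-13)p ⟹ p = 5/14.
Row indifferent between U and V: q·1 + (1−q)·12 = q·9 + (1−q)·1 ⟹ 12 + (-11)q = 1 + 8q ⟹ q = 11/19.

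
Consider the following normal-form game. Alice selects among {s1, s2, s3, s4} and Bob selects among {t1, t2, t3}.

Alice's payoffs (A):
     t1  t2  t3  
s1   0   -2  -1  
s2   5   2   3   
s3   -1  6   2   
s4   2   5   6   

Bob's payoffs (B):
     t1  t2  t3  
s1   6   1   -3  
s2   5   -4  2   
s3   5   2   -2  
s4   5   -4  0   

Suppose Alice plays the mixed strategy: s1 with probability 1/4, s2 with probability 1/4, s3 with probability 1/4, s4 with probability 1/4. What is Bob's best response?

Compute Bob's expected payoff from each pure strategy against the given mix.
t1: (1/4)·6 + (1/4)·5 + (1/4)·5 + (1/4)·5 = 21/4
t2: (1/4)·1 + (1/4)·(-4) + (1/4)·2 + (1/4)·(-4) = -5/4
t3: (1/4)·(-3) + (1/4)·2 + (1/4)·(-2) + (1/4)·0 = -3/4
Highest expected payoff is 21/4, from t1.

t1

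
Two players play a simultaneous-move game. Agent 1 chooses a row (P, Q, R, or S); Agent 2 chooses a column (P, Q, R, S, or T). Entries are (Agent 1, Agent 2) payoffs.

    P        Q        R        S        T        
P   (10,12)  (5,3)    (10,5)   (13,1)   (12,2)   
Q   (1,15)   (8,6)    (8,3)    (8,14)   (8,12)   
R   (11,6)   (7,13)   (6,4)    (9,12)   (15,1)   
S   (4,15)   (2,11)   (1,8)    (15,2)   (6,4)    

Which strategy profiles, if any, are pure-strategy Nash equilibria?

There is no pure-strategy Nash equilibrium

Check mutual best responses: a cell is a NE iff neither player can gain by unilaterally deviating.
Agent 1's best responses — vs P: R (payoff 11); vs Q: Q (payoff 8); vs R: P (payoff 10); vs S: S (payoff 15); vs T: R (payoff 15).
Agent 2's best responses — vs P: P (payoff 12); vs Q: P (payoff 15); vs R: Q (payoff 13); vs S: P (payoff 15).
No cell has both players best-responding. For instance, Agent 1's best reply to P is R, but against R Agent 2 prefers Q over P.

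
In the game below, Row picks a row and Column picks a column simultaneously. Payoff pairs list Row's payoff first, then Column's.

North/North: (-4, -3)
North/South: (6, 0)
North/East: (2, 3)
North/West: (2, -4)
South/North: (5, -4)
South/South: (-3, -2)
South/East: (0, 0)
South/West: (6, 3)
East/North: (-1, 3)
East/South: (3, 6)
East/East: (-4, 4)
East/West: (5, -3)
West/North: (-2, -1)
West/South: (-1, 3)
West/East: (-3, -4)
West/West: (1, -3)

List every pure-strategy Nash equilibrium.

(North, East) and (South, West)

Find each player's best response to every opponent strategy; NE are the intersections.
Row's best responses — vs North: South (payoff 5); vs South: North (payoff 6); vs East: North (payoff 2); vs West: South (payoff 6).
Column's best responses — vs North: East (payoff 3); vs South: West (payoff 3); vs East: South (payoff 6); vs West: South (payoff 3).
Mutual best responses occur at (North, East) and (South, West); at each, neither player gains by switching.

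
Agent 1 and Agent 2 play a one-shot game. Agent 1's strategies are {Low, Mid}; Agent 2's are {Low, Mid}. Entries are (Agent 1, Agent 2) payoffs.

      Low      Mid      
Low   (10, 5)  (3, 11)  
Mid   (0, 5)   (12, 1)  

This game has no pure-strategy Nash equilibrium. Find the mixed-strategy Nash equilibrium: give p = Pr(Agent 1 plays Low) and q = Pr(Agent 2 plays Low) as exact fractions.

p = 2/5, q = 9/19

Each player's mixing probability is pinned down by making the *other* player indifferent.
Agent 2 indifferent between Low and Mid: p·5 + (1−p)·5 = p·11 + (1−p)·1 ⟹ 5 + 0p = 1 + 10p ⟹ p = 2/5.
Agent 1 indifferent between Low and Mid: q·10 + (1−q)·3 = q·0 + (1−q)·12 ⟹ 3 + 7q = 12 + (-12)q ⟹ q = 9/19.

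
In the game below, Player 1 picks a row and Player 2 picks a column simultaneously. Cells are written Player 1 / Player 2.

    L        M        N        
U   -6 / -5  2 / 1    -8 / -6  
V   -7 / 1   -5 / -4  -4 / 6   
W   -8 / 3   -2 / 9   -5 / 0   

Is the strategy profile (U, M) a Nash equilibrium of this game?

Yes

Holding Player 2 at M: Player 1 gets 2 from U, versus -5 from V, -2 from W. No profitable deviation for Player 1.
Holding Player 1 at U: Player 2 gets 1 from M, versus -5 from L, -6 from N. No profitable deviation for Player 2 either.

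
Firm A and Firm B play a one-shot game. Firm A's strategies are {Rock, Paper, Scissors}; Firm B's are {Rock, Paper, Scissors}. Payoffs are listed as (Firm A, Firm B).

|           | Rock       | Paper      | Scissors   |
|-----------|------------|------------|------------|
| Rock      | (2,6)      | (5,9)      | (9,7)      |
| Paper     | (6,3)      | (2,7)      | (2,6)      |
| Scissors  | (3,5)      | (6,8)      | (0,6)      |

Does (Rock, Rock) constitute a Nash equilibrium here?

No

Holding Firm B at Rock: Firm A gets 2 from Rock but could get 6 by switching to Paper. Firm A has a profitable deviation.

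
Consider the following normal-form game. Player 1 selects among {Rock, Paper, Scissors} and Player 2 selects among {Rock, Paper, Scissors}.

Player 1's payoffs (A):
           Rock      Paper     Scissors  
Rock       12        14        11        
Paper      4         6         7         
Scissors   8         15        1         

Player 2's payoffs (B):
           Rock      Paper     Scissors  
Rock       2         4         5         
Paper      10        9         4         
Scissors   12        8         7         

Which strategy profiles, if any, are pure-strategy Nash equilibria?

A profile is a Nash equilibrium when each player is best-responding to the other.
Player 1's best responses — vs Rock: Rock (payoff 12); vs Paper: Scissors (payoff 15); vs Scissors: Rock (payoff 11).
Player 2's best responses — vs Rock: Scissors (payoff 5); vs Paper: Rock (payoff 10); vs Scissors: Rock (payoff 12).
The only mutual best response is (Rock, Scissors); neither player gains by switching there.

(Rock, Scissors)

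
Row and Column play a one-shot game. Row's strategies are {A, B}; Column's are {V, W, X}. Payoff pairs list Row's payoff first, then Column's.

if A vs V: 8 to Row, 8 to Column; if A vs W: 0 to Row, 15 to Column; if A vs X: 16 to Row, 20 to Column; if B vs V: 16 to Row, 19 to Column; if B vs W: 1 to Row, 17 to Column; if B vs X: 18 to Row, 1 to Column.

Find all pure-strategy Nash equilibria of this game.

A profile is a Nash equilibrium when each player is best-responding to the other.
Row's best responses — vs V: B (payoff 16); vs W: B (payoff 1); vs X: B (payoff 18).
Column's best responses — vs A: X (payoff 20); vs B: V (payoff 19).
The only mutual best response is (B, V); neither player gains by switching there.

(B, V)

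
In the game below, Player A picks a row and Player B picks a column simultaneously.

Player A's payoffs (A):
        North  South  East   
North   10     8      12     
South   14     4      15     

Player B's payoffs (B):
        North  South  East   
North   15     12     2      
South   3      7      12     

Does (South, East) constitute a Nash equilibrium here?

Yes

Holding Player B at East: Player A gets 15 from South, versus 12 from North. No profitable deviation for Player A.
Holding Player A at South: Player B gets 12 from East, versus 3 from North, 7 from South. No profitable deviation for Player B either.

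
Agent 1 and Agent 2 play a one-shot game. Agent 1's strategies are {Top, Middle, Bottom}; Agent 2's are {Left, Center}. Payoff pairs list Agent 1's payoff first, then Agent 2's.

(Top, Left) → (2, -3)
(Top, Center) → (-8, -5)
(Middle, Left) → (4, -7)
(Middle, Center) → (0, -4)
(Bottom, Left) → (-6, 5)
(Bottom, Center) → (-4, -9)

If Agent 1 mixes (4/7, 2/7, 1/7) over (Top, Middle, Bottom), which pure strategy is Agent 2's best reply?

Agent 2's best reply maximizes expected payoff against the mix.
Left: (4/7)·(-3) + (2/7)·(-7) + (1/7)·5 = -3
Center: (4/7)·(-5) + (2/7)·(-4) + (1/7)·(-9) = -37/7
Highest expected payoff is -3, from Left.

Left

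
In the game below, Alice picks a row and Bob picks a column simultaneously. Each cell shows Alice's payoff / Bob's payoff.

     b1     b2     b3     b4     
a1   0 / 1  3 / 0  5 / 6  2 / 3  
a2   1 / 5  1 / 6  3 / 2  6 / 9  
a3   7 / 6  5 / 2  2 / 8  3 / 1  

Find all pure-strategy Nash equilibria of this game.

Find each player's best response to every opponent strategy; NE are the intersections.
Alice's best responses — vs b1: a3 (payoff 7); vs b2: a3 (payoff 5); vs b3: a1 (payoff 5); vs b4: a2 (payoff 6).
Bob's best responses — vs a1: b3 (payoff 6); vs a2: b4 (payoff 9); vs a3: b3 (payoff 8).
Mutual best responses occur at (a1, b3) and (a2, b4); at each, neither player gains by switching.

(a1, b3) and (a2, b4)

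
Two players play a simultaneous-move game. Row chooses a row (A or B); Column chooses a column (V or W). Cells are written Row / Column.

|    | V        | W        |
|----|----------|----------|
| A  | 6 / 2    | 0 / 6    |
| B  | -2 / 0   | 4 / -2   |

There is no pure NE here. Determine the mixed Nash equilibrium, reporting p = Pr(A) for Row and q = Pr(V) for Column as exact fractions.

p = 1/3, q = 1/3

In a mixed NE each player is indifferent between their pure strategies, so the opponent's mix sets the indifference.
Column indifferent between V and W: p·2 + (1−p)·0 = p·6 + (1−p)·(-2) ⟹ 0 + 2p = (-2) + 8p ⟹ p = 1/3.
Row indifferent between A and B: q·6 + (1−q)·0 = q·(-2) + (1−q)·4 ⟹ 0 + 6q = 4 + (-6)q ⟹ q = 1/3.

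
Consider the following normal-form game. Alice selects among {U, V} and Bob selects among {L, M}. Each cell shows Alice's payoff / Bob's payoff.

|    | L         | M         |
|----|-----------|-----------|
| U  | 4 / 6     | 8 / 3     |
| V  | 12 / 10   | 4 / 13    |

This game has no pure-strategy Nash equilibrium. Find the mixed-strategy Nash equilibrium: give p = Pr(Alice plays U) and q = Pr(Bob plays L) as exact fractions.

In a mixed NE each player is indifferent between their pure strategies, so the opponent's mix sets the indifference.
Bob indifferent between L and M: p·6 + (1−p)·10 = p·3 + (1−p)·13 ⟹ 10 + (-4)p = 13 + (-10)p ⟹ p = 1/2.
Alice indifferent between U and V: q·4 + (1−q)·8 = q·12 + (1−q)·4 ⟹ 8 + (-4)q = 4 + 8q ⟹ q = 1/3.

p = 1/2, q = 1/3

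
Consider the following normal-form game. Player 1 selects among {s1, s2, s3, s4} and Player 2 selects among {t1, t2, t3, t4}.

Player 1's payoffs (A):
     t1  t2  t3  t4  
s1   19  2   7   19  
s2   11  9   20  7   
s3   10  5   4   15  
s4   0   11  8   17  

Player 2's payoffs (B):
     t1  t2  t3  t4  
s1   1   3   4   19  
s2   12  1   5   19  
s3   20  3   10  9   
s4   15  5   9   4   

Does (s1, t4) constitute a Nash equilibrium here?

Holding Player 2 at t4: Player 1 gets 19 from s1, versus 7 from s2, 15 from s3, 17 from s4. No profitable deviation for Player 1.
Holding Player 1 at s1: Player 2 gets 19 from t4, versus 1 from t1, 3 from t2, 4 from t3. No profitable deviation for Player 2 either.

Yes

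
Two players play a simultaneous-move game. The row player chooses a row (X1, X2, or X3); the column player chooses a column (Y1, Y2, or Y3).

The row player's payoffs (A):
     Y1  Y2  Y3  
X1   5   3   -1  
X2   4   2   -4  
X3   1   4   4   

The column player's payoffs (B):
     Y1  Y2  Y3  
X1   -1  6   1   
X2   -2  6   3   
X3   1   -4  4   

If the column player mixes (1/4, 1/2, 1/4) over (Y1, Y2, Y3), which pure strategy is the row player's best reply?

The row player's best reply maximizes expected payoff against the mix.
X1: (1/4)·5 + (1/2)·3 + (1/4)·(-1) = 5/2
X2: (1/4)·4 + (1/2)·2 + (1/4)·(-4) = 1
X3: (1/4)·1 + (1/2)·4 + (1/4)·4 = 13/4
Highest expected payoff is 13/4, from X3.

X3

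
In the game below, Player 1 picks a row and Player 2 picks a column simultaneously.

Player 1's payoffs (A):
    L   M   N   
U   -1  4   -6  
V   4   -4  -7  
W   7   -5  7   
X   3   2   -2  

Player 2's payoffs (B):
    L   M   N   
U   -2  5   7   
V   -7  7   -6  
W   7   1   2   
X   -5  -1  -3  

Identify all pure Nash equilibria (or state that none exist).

Check mutual best responses: a cell is a NE iff neither player can gain by unilaterally deviating.
Player 1's best responses — vs L: W (payoff 7); vs M: U (payoff 4); vs N: W (payoff 7).
Player 2's best responses — vs U: N (payoff 7); vs V: M (payoff 7); vs W: L (payoff 7); vs X: M (payoff -1).
The only mutual best response is (W, L); neither player gains by switching there.

(W, L)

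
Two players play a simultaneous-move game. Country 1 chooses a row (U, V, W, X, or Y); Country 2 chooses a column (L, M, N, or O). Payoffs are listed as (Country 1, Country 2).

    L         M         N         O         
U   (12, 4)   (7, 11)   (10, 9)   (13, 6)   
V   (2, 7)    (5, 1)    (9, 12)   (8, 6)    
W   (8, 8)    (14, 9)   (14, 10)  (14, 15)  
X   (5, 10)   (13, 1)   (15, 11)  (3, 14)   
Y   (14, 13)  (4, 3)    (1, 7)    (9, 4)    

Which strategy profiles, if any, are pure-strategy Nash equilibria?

(W, O) and (Y, L)

Check mutual best responses: a cell is a NE iff neither player can gain by unilaterally deviating.
Country 1's best responses — vs L: Y (payoff 14); vs M: W (payoff 14); vs N: X (payoff 15); vs O: W (payoff 14).
Country 2's best responses — vs U: M (payoff 11); vs V: N (payoff 12); vs W: O (payoff 15); vs X: O (payoff 14); vs Y: L (payoff 13).
Mutual best responses occur at (W, O) and (Y, L); at each, neither player gains by switching.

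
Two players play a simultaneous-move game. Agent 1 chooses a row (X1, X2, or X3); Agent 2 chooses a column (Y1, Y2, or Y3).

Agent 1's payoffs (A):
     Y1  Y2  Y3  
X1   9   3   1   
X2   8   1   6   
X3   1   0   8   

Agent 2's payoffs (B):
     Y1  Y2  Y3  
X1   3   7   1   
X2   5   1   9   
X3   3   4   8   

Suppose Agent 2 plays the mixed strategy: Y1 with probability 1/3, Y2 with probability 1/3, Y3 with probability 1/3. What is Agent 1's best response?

Agent 1's best reply maximizes expected payoff against the mix.
X1: (1/3)·9 + (1/3)·3 + (1/3)·1 = 13/3
X2: (1/3)·8 + (1/3)·1 + (1/3)·6 = 5
X3: (1/3)·1 + (1/3)·0 + (1/3)·8 = 3
Highest expected payoff is 5, from X2.

X2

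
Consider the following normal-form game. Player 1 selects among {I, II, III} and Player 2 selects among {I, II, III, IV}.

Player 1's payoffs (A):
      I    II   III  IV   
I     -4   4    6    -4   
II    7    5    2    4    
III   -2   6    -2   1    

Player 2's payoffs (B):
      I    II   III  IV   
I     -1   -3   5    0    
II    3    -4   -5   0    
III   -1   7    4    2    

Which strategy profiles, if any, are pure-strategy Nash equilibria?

(I, III), (II, I), and (III, II)

Check mutual best responses: a cell is a NE iff neither player can gain by unilaterally deviating.
Player 1's best responses — vs I: II (payoff 7); vs II: III (payoff 6); vs III: I (payoff 6); vs IV: II (payoff 4).
Player 2's best responses — vs I: III (payoff 5); vs II: I (payoff 3); vs III: II (payoff 7).
Mutual best responses occur at (I, III), (II, I), and (III, II); at each, neither player gains by switching.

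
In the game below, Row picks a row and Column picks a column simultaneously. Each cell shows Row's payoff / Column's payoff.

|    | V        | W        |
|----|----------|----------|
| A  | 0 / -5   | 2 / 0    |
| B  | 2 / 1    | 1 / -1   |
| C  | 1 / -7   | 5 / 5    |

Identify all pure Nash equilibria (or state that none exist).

A profile is a Nash equilibrium when each player is best-responding to the other.
Row's best responses — vs V: B (payoff 2); vs W: C (payoff 5).
Column's best responses — vs A: W (payoff 0); vs B: V (payoff 1); vs C: W (payoff 5).
Mutual best responses occur at (B, V) and (C, W); at each, neither player gains by switching.

(B, V) and (C, W)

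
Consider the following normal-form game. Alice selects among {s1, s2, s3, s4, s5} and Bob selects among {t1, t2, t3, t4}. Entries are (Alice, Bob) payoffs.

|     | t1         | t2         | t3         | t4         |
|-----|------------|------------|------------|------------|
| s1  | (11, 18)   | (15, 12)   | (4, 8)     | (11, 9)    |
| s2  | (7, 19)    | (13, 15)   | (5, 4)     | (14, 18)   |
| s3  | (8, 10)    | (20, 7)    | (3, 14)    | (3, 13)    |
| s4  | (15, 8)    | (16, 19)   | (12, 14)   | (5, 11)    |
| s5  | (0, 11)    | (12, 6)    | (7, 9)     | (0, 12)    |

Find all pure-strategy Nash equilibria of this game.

None

A profile is a Nash equilibrium when each player is best-responding to the other.
Alice's best responses — vs t1: s4 (payoff 15); vs t2: s3 (payoff 20); vs t3: s4 (payoff 12); vs t4: s2 (payoff 14).
Bob's best responses — vs s1: t1 (payoff 18); vs s2: t1 (payoff 19); vs s3: t3 (payoff 14); vs s4: t2 (payoff 19); vs s5: t4 (payoff 12).
No cell has both players best-responding. For instance, Alice's best reply to t2 is s3, but against s3 Bob prefers t3 over t2.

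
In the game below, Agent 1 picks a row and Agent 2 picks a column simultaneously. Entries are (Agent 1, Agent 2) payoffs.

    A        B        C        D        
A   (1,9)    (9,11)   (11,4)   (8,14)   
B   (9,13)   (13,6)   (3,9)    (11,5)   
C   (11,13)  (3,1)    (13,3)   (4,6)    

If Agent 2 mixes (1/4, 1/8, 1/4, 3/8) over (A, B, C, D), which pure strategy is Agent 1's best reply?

B

Agent 1's best reply maximizes expected payoff against the mix.
A: (1/4)·1 + (1/8)·9 + (1/4)·11 + (3/8)·8 = 57/8
B: (1/4)·9 + (1/8)·13 + (1/4)·3 + (3/8)·11 = 35/4
C: (1/4)·11 + (1/8)·3 + (1/4)·13 + (3/8)·4 = 63/8
Highest expected payoff is 35/4, from B.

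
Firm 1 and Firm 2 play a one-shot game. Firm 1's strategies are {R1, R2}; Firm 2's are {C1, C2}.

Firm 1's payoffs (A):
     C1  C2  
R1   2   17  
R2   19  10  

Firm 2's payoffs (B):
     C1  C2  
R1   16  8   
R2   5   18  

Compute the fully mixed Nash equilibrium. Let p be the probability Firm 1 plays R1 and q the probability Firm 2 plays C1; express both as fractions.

Each player's mixing probability is pinned down by making the *other* player indifferent.
Firm 2 indifferent between C1 and C2: p·16 + (1−p)·5 = p·8 + (1−p)·18 ⟹ 5 + 11p = 18 + (-10)p ⟹ p = 13/21.
Firm 1 indifferent between R1 and R2: q·2 + (1−q)·17 = q·19 + (1−q)·10 ⟹ 17 + (-15)q = 10 + 9q ⟹ q = 7/24.

p = 13/21, q = 7/24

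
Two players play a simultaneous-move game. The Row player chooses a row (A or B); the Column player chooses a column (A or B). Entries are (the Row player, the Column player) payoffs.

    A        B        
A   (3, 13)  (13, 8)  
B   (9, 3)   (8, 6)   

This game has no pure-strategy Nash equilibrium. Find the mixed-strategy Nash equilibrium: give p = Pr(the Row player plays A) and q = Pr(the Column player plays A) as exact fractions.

p = 3/8, q = 5/11

In a mixed NE each player is indifferent between their pure strategies, so the opponent's mix sets the indifference.
The Column player indifferent between A and B: p·13 + (1−p)·3 = p·8 + (1−p)·6 ⟹ 3 + 10p = 6 + 2p ⟹ p = 3/8.
The Row player indifferent between A and B: q·3 + (1−q)·13 = q·9 + (1−q)·8 ⟹ 13 + (-10)q = 8 + 1q ⟹ q = 5/11.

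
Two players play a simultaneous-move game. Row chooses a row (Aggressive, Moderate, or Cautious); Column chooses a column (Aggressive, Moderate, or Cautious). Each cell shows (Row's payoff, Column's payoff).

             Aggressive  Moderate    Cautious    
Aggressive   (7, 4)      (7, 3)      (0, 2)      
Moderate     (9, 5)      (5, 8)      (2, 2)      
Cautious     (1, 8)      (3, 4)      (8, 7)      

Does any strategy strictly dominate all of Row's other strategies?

None

A strategy is strictly dominant if it gives Row a strictly higher payoff than every other strategy, against every choice by the opponent.
Aggressive is not dominant: against Aggressive, Moderate gives 9 > 7.
Moderate is not dominant: against Moderate, Aggressive gives 7 > 5.
Cautious is not dominant: against Aggressive, Aggressive gives 7 > 1.
No single strategy is best against every opponent action.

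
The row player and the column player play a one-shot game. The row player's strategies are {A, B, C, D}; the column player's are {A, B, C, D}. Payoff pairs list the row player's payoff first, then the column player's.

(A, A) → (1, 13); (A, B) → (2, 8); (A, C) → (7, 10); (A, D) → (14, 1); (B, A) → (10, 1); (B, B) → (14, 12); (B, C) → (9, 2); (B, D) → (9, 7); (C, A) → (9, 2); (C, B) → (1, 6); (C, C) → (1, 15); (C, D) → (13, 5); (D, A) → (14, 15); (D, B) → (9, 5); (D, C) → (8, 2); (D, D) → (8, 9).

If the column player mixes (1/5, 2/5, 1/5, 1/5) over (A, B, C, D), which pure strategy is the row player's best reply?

The row player's best reply maximizes expected payoff against the mix.
A: (1/5)·1 + (2/5)·2 + (1/5)·7 + (1/5)·14 = 26/5
B: (1/5)·10 + (2/5)·14 + (1/5)·9 + (1/5)·9 = 56/5
C: (1/5)·9 + (2/5)·1 + (1/5)·1 + (1/5)·13 = 5
D: (1/5)·14 + (2/5)·9 + (1/5)·8 + (1/5)·8 = 48/5
Highest expected payoff is 56/5, from B.

B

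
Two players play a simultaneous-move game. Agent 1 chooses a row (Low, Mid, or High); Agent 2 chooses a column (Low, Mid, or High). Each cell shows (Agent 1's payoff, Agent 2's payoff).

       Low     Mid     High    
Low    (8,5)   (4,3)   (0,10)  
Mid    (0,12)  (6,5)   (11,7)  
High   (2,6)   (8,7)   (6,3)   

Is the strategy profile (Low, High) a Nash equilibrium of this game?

No

Holding Agent 2 at High: Agent 1 gets 0 from Low but could get 11 by switching to Mid. Agent 1 has a profitable deviation.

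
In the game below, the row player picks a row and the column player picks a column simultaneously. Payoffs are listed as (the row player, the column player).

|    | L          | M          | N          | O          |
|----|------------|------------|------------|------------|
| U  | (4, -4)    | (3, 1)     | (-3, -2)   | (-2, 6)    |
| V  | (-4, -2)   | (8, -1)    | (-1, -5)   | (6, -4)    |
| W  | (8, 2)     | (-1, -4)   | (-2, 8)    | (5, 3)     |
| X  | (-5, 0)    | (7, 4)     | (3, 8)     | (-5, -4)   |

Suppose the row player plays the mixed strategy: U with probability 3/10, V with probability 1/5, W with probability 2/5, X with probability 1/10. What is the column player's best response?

Compute the column player's expected payoff from each pure strategy against the given mix.
L: (3/10)·(-4) + (1/5)·(-2) + (2/5)·2 + (1/10)·0 = -4/5
M: (3/10)·1 + (1/5)·(-1) + (2/5)·(-4) + (1/10)·4 = -11/10
N: (3/10)·(-2) + (1/5)·(-5) + (2/5)·8 + (1/10)·8 = 12/5
O: (3/10)·6 + (1/5)·(-4) + (2/5)·3 + (1/10)·(-4) = 9/5
Highest expected payoff is 12/5, from N.

N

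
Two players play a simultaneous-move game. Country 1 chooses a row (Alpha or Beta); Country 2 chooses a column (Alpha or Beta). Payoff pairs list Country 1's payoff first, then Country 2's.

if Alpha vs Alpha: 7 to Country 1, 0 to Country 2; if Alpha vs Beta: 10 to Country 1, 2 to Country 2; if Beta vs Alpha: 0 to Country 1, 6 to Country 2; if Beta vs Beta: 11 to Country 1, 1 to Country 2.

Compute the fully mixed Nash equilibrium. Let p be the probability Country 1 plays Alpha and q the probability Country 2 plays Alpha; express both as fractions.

Each player's mixing probability is pinned down by making the *other* player indifferent.
Country 2 indifferent between Alpha and Beta: p·0 + (1−p)·6 = p·2 + (1−p)·1 ⟹ 6 + (-6)p = 1 + 1p ⟹ p = 5/7.
Country 1 indifferent between Alpha and Beta: q·7 + (1−q)·10 = q·0 + (1−q)·11 ⟹ 10 + (-3)q = 11 + (-11)q ⟹ q = 1/8.

p = 5/7, q = 1/8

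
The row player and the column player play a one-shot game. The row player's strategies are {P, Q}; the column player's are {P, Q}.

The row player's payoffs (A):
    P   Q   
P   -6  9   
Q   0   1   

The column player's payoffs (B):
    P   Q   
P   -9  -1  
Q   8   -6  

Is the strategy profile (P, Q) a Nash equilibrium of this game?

Yes

Holding the column player at Q: the row player gets 9 from P, versus 1 from Q. No profitable deviation for the row player.
Holding the row player at P: the column player gets -1 from Q, versus -9 from P. No profitable deviation for the column player either.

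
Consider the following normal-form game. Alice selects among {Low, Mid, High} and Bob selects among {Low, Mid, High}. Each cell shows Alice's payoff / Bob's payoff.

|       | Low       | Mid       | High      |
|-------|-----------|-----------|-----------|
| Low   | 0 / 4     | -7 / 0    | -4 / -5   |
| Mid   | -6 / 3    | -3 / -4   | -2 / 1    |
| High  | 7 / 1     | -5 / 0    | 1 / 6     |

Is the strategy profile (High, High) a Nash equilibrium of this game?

Yes

Holding Bob at High: Alice gets 1 from High, versus -4 from Low, -2 from Mid. No profitable deviation for Alice.
Holding Alice at High: Bob gets 6 from High, versus 1 from Low, 0 from Mid. No profitable deviation for Bob either.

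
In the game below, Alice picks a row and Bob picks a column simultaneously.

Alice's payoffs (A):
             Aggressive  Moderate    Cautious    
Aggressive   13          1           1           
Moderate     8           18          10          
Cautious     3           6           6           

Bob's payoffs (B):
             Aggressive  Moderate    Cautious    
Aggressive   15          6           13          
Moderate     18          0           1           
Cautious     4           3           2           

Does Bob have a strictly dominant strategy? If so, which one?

Aggressive

A strategy is strictly dominant if it gives Bob a strictly higher payoff than every other strategy, against every choice by the opponent.
Aggressive strictly dominates: vs Aggressive: 15 > each of {6, 13}; vs Moderate: 18 > each of {0, 1}; vs Cautious: 4 > each of {3, 2}.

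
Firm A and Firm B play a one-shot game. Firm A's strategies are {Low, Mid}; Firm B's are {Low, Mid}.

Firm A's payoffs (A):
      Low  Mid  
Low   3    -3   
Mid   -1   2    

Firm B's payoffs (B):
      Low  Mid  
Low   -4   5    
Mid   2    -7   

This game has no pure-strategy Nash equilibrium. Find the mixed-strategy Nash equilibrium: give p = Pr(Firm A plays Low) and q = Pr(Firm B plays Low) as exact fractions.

Each player's mixing probability is pinned down by making the *other* player indifferent.
Firm B indifferent between Low and Mid: p·(-4) + (1−p)·2 = p·5 + (1−p)·(-7) ⟹ 2 + (-6)p = (-7) + 12p ⟹ p = 1/2.
Firm A indifferent between Low and Mid: q·3 + (1−q)·(-3) = q·(-1) + (1−q)·2 ⟹ (-3) + 6q = 2 + (-3)q ⟹ q = 5/9.

p = 1/2, q = 5/9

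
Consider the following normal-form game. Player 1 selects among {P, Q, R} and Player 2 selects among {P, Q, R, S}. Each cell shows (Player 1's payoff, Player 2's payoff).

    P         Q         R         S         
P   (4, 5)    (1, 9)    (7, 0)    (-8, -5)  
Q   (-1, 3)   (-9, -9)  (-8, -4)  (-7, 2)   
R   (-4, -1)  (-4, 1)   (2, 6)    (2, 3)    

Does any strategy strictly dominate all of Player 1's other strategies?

No strictly dominant strategy

Check whether one of Player 1's strategies beats all alternatives regardless of what the opponent does.
P is not dominant: against S, Q gives -7 > -8.
Q is not dominant: against P, P gives 4 > -1.
R is not dominant: against P, P gives 4 > -4.
No single strategy is best against every opponent action.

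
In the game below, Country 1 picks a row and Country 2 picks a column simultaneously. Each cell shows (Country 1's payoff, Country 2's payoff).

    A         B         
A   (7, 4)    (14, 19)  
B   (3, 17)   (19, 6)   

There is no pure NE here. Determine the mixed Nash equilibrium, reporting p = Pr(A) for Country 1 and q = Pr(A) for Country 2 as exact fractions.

p = 11/26, q = 5/9

Each player's mixing probability is pinned down by making the *other* player indifferent.
Country 2 indifferent between A and B: p·4 + (1−p)·17 = p·19 + (1−p)·6 ⟹ 17 + (-13)p = 6 + 13p ⟹ p = 11/26.
Country 1 indifferent between A and B: q·7 + (1−q)·14 = q·3 + (1−q)·19 ⟹ 14 + (-7)q = 19 + (-16)q ⟹ q = 5/9.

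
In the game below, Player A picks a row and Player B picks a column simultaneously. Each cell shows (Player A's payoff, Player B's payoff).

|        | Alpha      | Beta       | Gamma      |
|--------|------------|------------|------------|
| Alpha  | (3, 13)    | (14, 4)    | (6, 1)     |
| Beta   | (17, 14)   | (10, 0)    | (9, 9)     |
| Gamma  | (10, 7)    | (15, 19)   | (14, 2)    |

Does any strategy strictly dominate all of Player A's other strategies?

No strictly dominant strategy

Check whether one of Player A's strategies beats all alternatives regardless of what the opponent does.
Alpha is not dominant: against Alpha, Beta gives 17 > 3.
Beta is not dominant: against Beta, Alpha gives 14 > 10.
Gamma is not dominant: against Alpha, Beta gives 17 > 10.
No single strategy is best against every opponent action.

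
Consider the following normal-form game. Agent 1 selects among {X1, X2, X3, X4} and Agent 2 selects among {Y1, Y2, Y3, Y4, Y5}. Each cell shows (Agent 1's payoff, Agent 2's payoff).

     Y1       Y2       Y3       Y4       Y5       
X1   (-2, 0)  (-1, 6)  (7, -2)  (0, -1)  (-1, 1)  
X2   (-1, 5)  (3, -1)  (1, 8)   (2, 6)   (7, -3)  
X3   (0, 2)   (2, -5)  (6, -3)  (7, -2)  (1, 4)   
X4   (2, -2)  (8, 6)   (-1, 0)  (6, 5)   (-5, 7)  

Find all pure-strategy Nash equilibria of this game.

Find each player's best response to every opponent strategy; NE are the intersections.
Agent 1's best responses — vs Y1: X4 (payoff 2); vs Y2: X4 (payoff 8); vs Y3: X1 (payoff 7); vs Y4: X3 (payoff 7); vs Y5: X2 (payoff 7).
Agent 2's best responses — vs X1: Y2 (payoff 6); vs X2: Y3 (payoff 8); vs X3: Y5 (payoff 4); vs X4: Y5 (payoff 7).
No cell has both players best-responding. For instance, Agent 1's best reply to Y3 is X1, but against X1 Agent 2 prefers Y2 over Y3.

None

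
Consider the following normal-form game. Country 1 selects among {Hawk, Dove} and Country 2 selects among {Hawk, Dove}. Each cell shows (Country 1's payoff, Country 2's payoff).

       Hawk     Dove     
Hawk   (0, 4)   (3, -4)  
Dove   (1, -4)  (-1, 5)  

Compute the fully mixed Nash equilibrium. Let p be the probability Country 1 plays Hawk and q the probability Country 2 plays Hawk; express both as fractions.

p = 9/17, q = 4/5

In a mixed NE each player is indifferent between their pure strategies, so the opponent's mix sets the indifference.
Country 2 indifferent between Hawk and Dove: p·4 + (1−p)·(-4) = p·(-4) + (1−p)·5 ⟹ (-4) + 8p = 5 + (-9)p ⟹ p = 9/17.
Country 1 indifferent between Hawk and Dove: q·0 + (1−q)·3 = q·1 + (1−q)·(-1) ⟹ 3 + (-3)q = (-1) + 2q ⟹ q = 4/5.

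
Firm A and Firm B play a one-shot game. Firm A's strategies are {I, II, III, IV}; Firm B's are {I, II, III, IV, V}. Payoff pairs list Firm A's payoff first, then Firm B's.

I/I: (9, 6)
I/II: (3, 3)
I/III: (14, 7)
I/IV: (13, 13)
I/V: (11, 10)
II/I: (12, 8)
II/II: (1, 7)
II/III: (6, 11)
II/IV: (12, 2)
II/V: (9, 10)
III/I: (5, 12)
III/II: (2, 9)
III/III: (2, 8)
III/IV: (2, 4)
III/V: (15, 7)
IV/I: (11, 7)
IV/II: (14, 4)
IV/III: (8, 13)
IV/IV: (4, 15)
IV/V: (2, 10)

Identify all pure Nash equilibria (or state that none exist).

(I, IV)

Find each player's best response to every opponent strategy; NE are the intersections.
Firm A's best responses — vs I: II (payoff 12); vs II: IV (payoff 14); vs III: I (payoff 14); vs IV: I (payoff 13); vs V: III (payoff 15).
Firm B's best responses — vs I: IV (payoff 13); vs II: III (payoff 11); vs III: I (payoff 12); vs IV: IV (payoff 15).
The only mutual best response is (I, IV); neither player gains by switching there.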